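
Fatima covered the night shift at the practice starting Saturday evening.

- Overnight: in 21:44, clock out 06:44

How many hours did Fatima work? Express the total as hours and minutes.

9 h 0 min

Overnight: 21:44 → midnight = 2 h 16 min; midnight → 06:44 = 6 h 44 min; span 9 h 0 min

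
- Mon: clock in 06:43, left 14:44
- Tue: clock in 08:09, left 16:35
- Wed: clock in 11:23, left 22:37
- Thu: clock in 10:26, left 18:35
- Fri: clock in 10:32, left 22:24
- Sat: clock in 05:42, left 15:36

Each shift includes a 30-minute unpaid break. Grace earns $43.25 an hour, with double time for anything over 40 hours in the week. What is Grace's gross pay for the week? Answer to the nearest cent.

$2992.90

Mon: 06:43–14:44 = 8 h 1 min; less 30 min break → 7 h 31 min
Tue: 08:09–16:35 = 8 h 26 min; less 30 min break → 7 h 56 min
Wed: 11:23–22:37 = 11 h 14 min; less 30 min break → 10 h 44 min
Thu: 10:26–18:35 = 8 h 9 min; less 30 min break → 7 h 39 min
Fri: 10:32–22:24 = 11 h 52 min; less 30 min break → 11 h 22 min
Sat: 05:42–15:36 = 9 h 54 min; less 30 min break → 9 h 24 min
Total worked: 54 h 36 min = 3276 min.
Regular 40 h 0 min = 2400 min at $43.25/h; overtime 14 h 36 min = 876 min at $86.50/h.
Pay = (2400 × $43.25 + 876 × $86.50) ÷ 60 = $2992.90.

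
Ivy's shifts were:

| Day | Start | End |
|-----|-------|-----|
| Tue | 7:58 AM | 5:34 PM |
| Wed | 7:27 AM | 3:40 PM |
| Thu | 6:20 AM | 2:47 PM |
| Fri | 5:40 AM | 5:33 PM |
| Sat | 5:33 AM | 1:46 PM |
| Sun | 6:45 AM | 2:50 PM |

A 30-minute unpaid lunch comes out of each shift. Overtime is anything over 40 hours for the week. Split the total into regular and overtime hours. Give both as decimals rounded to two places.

Regular 40.00 hours, overtime 11.45 hours

Tue: 7:58 AM–5:34 PM = 9 h 36 min; less 30 min break → 9 h 6 min
Wed: 7:27 AM–3:40 PM = 8 h 13 min; less 30 min break → 7 h 43 min
Thu: 6:20 AM–2:47 PM = 8 h 27 min; less 30 min break → 7 h 57 min
Fri: 5:40 AM–5:33 PM = 11 h 53 min; less 30 min break → 11 h 23 min
Sat: 5:33 AM–1:46 PM = 8 h 13 min; less 30 min break → 7 h 43 min
Sun: 6:45 AM–2:50 PM = 8 h 5 min; less 30 min break → 7 h 35 min
Total worked: 51 h 27 min = 51.45 h.
Threshold 40 h → overtime 11 h 27 min, regular 40 h 0 min.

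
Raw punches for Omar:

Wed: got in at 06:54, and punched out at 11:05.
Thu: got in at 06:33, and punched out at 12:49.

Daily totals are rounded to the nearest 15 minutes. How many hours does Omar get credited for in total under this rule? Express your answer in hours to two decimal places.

Wed: 06:54–11:05 = 4 h 11 min → rounds to 4 h 15 min
Thu: 06:33–12:49 = 6 h 16 min → rounds to 6 h 15 min
Total credited: 10 h 30 min.

10.50 hours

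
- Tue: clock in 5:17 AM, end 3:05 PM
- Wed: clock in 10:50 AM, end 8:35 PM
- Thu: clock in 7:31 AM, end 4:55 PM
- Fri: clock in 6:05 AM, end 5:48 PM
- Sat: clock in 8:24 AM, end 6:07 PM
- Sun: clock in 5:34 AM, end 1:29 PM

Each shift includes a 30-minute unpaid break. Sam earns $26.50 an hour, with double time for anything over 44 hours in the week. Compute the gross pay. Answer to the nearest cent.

$1764.90

Tue: 5:17 AM–3:05 PM = 9 h 48 min; less 30 min break → 9 h 18 min
Wed: 10:50 AM–8:35 PM = 9 h 45 min; less 30 min break → 9 h 15 min
Thu: 7:31 AM–4:55 PM = 9 h 24 min; less 30 min break → 8 h 54 min
Fri: 6:05 AM–5:48 PM = 11 h 43 min; less 30 min break → 11 h 13 min
Sat: 8:24 AM–6:07 PM = 9 h 43 min; less 30 min break → 9 h 13 min
Sun: 5:34 AM–1:29 PM = 7 h 55 min; less 30 min break → 7 h 25 min
Total worked: 55 h 18 min = 3318 min.
Regular 44 h 0 min = 2640 min at $26.50/h; overtime 11 h 18 min = 678 min at $53.00/h.
Pay = (2640 × $26.50 + 678 × $53.00) ÷ 60 = $1764.90.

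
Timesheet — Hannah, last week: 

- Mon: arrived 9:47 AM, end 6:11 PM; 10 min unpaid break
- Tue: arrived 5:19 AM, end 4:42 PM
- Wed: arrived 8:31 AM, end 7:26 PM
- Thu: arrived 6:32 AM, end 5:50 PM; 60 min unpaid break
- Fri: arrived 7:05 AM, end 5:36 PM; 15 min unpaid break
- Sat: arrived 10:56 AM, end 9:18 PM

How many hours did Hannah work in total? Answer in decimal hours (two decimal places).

Mon: 9:47 AM–6:11 PM = 8 h 24 min; less 10 min break → 8 h 14 min
Tue: 5:19 AM–4:42 PM = 11 h 23 min
Wed: 8:31 AM–7:26 PM = 10 h 55 min
Thu: 6:32 AM–5:50 PM = 11 h 18 min; less 60 min break → 10 h 18 min
Fri: 7:05 AM–5:36 PM = 10 h 31 min; less 15 min break → 10 h 16 min
Sat: 10:56 AM–9:18 PM = 10 h 22 min
Total: 8 h 14 min + 11 h 23 min + 10 h 55 min + 10 h 18 min + 10 h 16 min + 10 h 22 min = 61 h 28 min.

61.47 hours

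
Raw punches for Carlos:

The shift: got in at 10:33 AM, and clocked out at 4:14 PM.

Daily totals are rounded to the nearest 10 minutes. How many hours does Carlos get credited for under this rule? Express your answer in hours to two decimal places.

5.67 hours

The shift: 10:33 AM–4:14 PM = 5 h 41 min → rounds to 5 h 40 min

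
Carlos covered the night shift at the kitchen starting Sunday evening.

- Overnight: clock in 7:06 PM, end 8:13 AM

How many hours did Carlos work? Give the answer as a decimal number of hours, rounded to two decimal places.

13.12 hours

Overnight: 7:06 PM → midnight = 4 h 54 min; midnight → 8:13 AM = 8 h 13 min; span 13 h 7 min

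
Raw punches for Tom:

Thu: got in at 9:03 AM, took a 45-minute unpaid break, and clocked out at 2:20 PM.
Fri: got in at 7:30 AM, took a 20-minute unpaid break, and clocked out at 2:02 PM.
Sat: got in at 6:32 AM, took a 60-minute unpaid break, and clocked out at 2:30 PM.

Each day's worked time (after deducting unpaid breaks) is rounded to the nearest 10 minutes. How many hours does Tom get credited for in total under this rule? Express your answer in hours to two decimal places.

Thu: 9:03 AM–2:20 PM = 5 h 17 min − 45 min = 4 h 32 min → rounds to 4 h 30 min
Fri: 7:30 AM–2:02 PM = 6 h 32 min − 20 min = 6 h 12 min → rounds to 6 h 10 min
Sat: 6:32 AM–2:30 PM = 7 h 58 min − 60 min = 6 h 58 min → rounds to 7 h 0 min
Total credited: 17 h 40 min.

17.67 hours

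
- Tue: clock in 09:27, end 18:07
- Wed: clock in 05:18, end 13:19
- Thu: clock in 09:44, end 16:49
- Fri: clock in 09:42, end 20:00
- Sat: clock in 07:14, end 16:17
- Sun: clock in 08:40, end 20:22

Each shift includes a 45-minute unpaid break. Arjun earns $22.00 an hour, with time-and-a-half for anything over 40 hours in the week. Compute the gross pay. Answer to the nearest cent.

Tue: 09:27–18:07 = 8 h 40 min; less 45 min break → 7 h 55 min
Wed: 05:18–13:19 = 8 h 1 min; less 45 min break → 7 h 16 min
Thu: 09:44–16:49 = 7 h 5 min; less 45 min break → 6 h 20 min
Fri: 09:42–20:00 = 10 h 18 min; less 45 min break → 9 h 33 min
Sat: 07:14–16:17 = 9 h 3 min; less 45 min break → 8 h 18 min
Sun: 08:40–20:22 = 11 h 42 min; less 45 min break → 10 h 57 min
Total worked: 50 h 19 min = 3019 min.
Regular 40 h 0 min = 2400 min at $22.00/h; overtime 10 h 19 min = 619 min at $33.00/h.
Pay = (2400 × $22.00 + 619 × $33.00) ÷ 60 = $1220.45.

$1220.45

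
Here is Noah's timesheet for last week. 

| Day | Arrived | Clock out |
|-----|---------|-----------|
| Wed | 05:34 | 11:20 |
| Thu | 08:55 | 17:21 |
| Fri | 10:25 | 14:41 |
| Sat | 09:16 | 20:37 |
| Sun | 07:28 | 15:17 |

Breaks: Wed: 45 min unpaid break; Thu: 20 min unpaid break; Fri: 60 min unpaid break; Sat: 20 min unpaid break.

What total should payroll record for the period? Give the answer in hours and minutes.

35 h 13 min

Wed: 05:34–11:20 = 5 h 46 min; less 45 min break → 5 h 1 min
Thu: 08:55–17:21 = 8 h 26 min; less 20 min break → 8 h 6 min
Fri: 10:25–14:41 = 4 h 16 min; less 60 min break → 3 h 16 min
Sat: 09:16–20:37 = 11 h 21 min; less 20 min break → 11 h 1 min
Sun: 07:28–15:17 = 7 h 49 min
Total: 5 h 1 min + 8 h 6 min + 3 h 16 min + 11 h 1 min + 7 h 49 min = 35 h 13 min.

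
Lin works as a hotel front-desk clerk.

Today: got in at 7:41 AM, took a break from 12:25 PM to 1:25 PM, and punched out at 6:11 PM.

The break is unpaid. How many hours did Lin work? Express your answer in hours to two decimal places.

Today: 7:41 AM–6:11 PM = 10 h 30 min; less 60 min break → 9 h 30 min

9.50 hours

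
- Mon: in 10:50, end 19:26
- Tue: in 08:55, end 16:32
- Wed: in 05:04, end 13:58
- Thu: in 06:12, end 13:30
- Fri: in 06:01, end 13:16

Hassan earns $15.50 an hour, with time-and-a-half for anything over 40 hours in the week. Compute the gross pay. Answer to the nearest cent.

Mon: 10:50–19:26 = 8 h 36 min
Tue: 08:55–16:32 = 7 h 37 min
Wed: 05:04–13:58 = 8 h 54 min
Thu: 06:12–13:30 = 7 h 18 min
Fri: 06:01–13:16 = 7 h 15 min
Total worked: 39 h 40 min = 2380 min.
Regular 39 h 40 min = 2380 min at $15.50/h; overtime 0 h 0 min = 0 min at $23.25/h.
Pay = (2380 × $15.50 + 0 × $23.25) ÷ 60 = $614.83.

$614.83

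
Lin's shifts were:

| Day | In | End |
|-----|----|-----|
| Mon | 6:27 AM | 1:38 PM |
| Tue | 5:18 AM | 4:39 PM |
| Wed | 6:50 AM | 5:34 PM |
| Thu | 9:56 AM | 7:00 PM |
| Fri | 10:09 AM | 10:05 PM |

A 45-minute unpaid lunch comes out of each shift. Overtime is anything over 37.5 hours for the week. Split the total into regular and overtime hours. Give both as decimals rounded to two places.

Regular 37.50 hours, overtime 9.02 hours

Mon: 6:27 AM–1:38 PM = 7 h 11 min; less 45 min break → 6 h 26 min
Tue: 5:18 AM–4:39 PM = 11 h 21 min; less 45 min break → 10 h 36 min
Wed: 6:50 AM–5:34 PM = 10 h 44 min; less 45 min break → 9 h 59 min
Thu: 9:56 AM–7:00 PM = 9 h 4 min; less 45 min break → 8 h 19 min
Fri: 10:09 AM–10:05 PM = 11 h 56 min; less 45 min break → 11 h 11 min
Total worked: 46 h 31 min = 46.52 h.
Threshold 37.5 h → overtime 9 h 1 min, regular 37 h 30 min.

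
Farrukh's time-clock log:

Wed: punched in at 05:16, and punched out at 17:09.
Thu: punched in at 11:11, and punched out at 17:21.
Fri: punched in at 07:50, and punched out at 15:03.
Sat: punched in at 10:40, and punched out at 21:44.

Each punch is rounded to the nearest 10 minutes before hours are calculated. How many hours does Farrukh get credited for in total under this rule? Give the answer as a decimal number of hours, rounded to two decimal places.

Wed: in 05:16→05:20, out 17:09→17:10; 11 h 50 min
Thu: in 11:11→11:10, out 17:21→17:20; 6 h 10 min
Fri: in 07:50→07:50, out 15:03→15:00; 7 h 10 min
Sat: in 10:40→10:40, out 21:44→21:40; 11 h 0 min
Total credited: 36 h 10 min.

36.17 hours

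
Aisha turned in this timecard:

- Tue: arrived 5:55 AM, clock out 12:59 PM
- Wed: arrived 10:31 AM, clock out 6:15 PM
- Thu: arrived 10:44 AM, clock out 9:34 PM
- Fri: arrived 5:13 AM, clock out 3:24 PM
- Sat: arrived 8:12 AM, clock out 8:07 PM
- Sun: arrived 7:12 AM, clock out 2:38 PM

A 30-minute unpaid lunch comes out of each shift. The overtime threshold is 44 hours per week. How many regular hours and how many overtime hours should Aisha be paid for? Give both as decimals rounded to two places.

Tue: 5:55 AM–12:59 PM = 7 h 4 min; less 30 min break → 6 h 34 min
Wed: 10:31 AM–6:15 PM = 7 h 44 min; less 30 min break → 7 h 14 min
Thu: 10:44 AM–9:34 PM = 10 h 50 min; less 30 min break → 10 h 20 min
Fri: 5:13 AM–3:24 PM = 10 h 11 min; less 30 min break → 9 h 41 min
Sat: 8:12 AM–8:07 PM = 11 h 55 min; less 30 min break → 11 h 25 min
Sun: 7:12 AM–2:38 PM = 7 h 26 min; less 30 min break → 6 h 56 min
Total worked: 52 h 10 min = 52.17 h.
Threshold 44 h → overtime 8 h 10 min, regular 44 h 0 min.

Regular 44.00 hours, overtime 8.17 hours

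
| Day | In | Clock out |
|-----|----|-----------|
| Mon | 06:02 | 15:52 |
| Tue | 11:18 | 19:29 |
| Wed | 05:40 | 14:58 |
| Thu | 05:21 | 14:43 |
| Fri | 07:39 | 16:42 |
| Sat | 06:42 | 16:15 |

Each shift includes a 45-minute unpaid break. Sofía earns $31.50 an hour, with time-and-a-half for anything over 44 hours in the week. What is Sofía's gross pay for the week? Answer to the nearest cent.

$1706.51

Mon: 06:02–15:52 = 9 h 50 min; less 45 min break → 9 h 5 min
Tue: 11:18–19:29 = 8 h 11 min; less 45 min break → 7 h 26 min
Wed: 05:40–14:58 = 9 h 18 min; less 45 min break → 8 h 33 min
Thu: 05:21–14:43 = 9 h 22 min; less 45 min break → 8 h 37 min
Fri: 07:39–16:42 = 9 h 3 min; less 45 min break → 8 h 18 min
Sat: 06:42–16:15 = 9 h 33 min; less 45 min break → 8 h 48 min
Total worked: 50 h 47 min = 3047 min.
Regular 44 h 0 min = 2640 min at $31.50/h; overtime 6 h 47 min = 407 min at $47.25/h.
Pay = (2640 × $31.50 + 407 × $47.25) ÷ 60 = $1706.51.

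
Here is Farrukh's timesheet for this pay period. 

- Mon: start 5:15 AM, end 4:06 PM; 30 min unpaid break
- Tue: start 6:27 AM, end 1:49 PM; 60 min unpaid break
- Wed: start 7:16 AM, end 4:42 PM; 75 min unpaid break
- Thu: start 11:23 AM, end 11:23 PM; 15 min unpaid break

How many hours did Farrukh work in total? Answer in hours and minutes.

Mon: 5:15 AM–4:06 PM = 10 h 51 min; less 30 min break → 10 h 21 min
Tue: 6:27 AM–1:49 PM = 7 h 22 min; less 60 min break → 6 h 22 min
Wed: 7:16 AM–4:42 PM = 9 h 26 min; less 75 min break → 8 h 11 min
Thu: 11:23 AM–11:23 PM = 12 h 0 min; less 15 min break → 11 h 45 min
Total: 10 h 21 min + 6 h 22 min + 8 h 11 min + 11 h 45 min = 36 h 39 min.

36 h 39 min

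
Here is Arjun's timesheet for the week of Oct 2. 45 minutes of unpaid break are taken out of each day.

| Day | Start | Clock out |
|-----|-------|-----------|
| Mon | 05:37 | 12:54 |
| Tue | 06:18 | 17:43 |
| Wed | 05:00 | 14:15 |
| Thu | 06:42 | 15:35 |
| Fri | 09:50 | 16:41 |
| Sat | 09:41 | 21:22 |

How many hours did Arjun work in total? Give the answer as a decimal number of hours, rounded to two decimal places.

50.87 hours

Mon: 05:37–12:54 = 7 h 17 min; less 45 min break → 6 h 32 min
Tue: 06:18–17:43 = 11 h 25 min; less 45 min break → 10 h 40 min
Wed: 05:00–14:15 = 9 h 15 min; less 45 min break → 8 h 30 min
Thu: 06:42–15:35 = 8 h 53 min; less 45 min break → 8 h 8 min
Fri: 09:50–16:41 = 6 h 51 min; less 45 min break → 6 h 6 min
Sat: 09:41–21:22 = 11 h 41 min; less 45 min break → 10 h 56 min
Total: 6 h 32 min + 10 h 40 min + 8 h 30 min + 8 h 8 min + 6 h 6 min + 10 h 56 min = 50 h 52 min.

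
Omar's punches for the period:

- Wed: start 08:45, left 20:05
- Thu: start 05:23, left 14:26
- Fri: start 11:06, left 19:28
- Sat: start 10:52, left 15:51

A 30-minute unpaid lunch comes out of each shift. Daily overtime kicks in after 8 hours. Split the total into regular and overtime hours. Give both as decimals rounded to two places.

Regular 28.35 hours, overtime 3.38 hours

Wed: 08:45–20:05 = 11 h 20 min; less 30 min break → 10 h 50 min
Thu: 05:23–14:26 = 9 h 3 min; less 30 min break → 8 h 33 min
Fri: 11:06–19:28 = 8 h 22 min; less 30 min break → 7 h 52 min
Sat: 10:52–15:51 = 4 h 59 min; less 30 min break → 4 h 29 min
Wed reg 8 h 0 min / OT 2 h 50 min; Thu reg 8 h 0 min / OT 0 h 33 min; Fri reg 7 h 52 min / OT 0 h 0 min; Sat reg 4 h 29 min / OT 0 h 0 min.
Totals: regular 28 h 21 min, overtime 3 h 23 min.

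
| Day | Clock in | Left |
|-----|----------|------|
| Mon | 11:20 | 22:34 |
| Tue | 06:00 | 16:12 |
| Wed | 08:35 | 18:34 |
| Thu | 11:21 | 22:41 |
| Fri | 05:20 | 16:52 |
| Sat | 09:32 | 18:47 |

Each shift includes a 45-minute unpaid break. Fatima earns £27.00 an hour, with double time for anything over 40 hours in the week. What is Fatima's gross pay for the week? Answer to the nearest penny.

£2107.80

Mon: 11:20–22:34 = 11 h 14 min; less 45 min break → 10 h 29 min
Tue: 06:00–16:12 = 10 h 12 min; less 45 min break → 9 h 27 min
Wed: 08:35–18:34 = 9 h 59 min; less 45 min break → 9 h 14 min
Thu: 11:21–22:41 = 11 h 20 min; less 45 min break → 10 h 35 min
Fri: 05:20–16:52 = 11 h 32 min; less 45 min break → 10 h 47 min
Sat: 09:32–18:47 = 9 h 15 min; less 45 min break → 8 h 30 min
Total worked: 59 h 2 min = 3542 min.
Regular 40 h 0 min = 2400 min at £27.00/h; overtime 19 h 2 min = 1142 min at £54.00/h.
Pay = (2400 × £27.00 + 1142 × £54.00) ÷ 60 = £2107.80.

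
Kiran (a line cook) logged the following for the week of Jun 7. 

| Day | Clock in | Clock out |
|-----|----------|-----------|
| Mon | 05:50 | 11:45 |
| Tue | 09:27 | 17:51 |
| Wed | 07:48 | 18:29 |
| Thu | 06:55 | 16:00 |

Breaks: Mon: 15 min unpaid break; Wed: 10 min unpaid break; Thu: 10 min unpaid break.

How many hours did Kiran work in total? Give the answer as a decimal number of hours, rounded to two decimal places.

Mon: 05:50–11:45 = 5 h 55 min; less 15 min break → 5 h 40 min
Tue: 09:27–17:51 = 8 h 24 min
Wed: 07:48–18:29 = 10 h 41 min; less 10 min break → 10 h 31 min
Thu: 06:55–16:00 = 9 h 5 min; less 10 min break → 8 h 55 min
Total: 5 h 40 min + 8 h 24 min + 10 h 31 min + 8 h 55 min = 33 h 30 min.

33.50 hours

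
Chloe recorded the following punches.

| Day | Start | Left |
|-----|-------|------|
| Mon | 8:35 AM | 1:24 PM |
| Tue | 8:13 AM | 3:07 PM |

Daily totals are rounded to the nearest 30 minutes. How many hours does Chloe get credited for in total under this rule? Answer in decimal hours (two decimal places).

Mon: 8:35 AM–1:24 PM = 4 h 49 min → rounds to 5 h 0 min
Tue: 8:13 AM–3:07 PM = 6 h 54 min → rounds to 7 h 0 min
Total credited: 12 h 0 min.

12.00 hours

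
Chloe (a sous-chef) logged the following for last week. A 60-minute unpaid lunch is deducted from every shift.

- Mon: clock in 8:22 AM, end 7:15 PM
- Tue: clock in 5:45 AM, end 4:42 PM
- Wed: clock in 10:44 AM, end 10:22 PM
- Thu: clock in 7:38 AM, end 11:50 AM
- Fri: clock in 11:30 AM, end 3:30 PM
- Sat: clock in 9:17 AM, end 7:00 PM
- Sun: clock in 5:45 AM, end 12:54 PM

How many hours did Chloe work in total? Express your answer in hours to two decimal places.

51.53 hours

Mon: 8:22 AM–7:15 PM = 10 h 53 min; less 60 min break → 9 h 53 min
Tue: 5:45 AM–4:42 PM = 10 h 57 min; less 60 min break → 9 h 57 min
Wed: 10:44 AM–10:22 PM = 11 h 38 min; less 60 min break → 10 h 38 min
Thu: 7:38 AM–11:50 AM = 4 h 12 min; less 60 min break → 3 h 12 min
Fri: 11:30 AM–3:30 PM = 4 h 0 min; less 60 min break → 3 h 0 min
Sat: 9:17 AM–7:00 PM = 9 h 43 min; less 60 min break → 8 h 43 min
Sun: 5:45 AM–12:54 PM = 7 h 9 min; less 60 min break → 6 h 9 min
Total: 9 h 53 min + 9 h 57 min + 10 h 38 min + 3 h 12 min + 3 h 0 min + 8 h 43 min + 6 h 9 min = 51 h 32 min.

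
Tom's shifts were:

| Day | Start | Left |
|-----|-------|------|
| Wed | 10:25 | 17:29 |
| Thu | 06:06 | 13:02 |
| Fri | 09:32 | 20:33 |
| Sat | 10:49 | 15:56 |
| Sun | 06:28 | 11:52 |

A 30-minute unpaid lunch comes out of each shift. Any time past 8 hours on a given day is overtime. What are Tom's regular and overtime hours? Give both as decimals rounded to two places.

Wed: 10:25–17:29 = 7 h 4 min; less 30 min break → 6 h 34 min
Thu: 06:06–13:02 = 6 h 56 min; less 30 min break → 6 h 26 min
Fri: 09:32–20:33 = 11 h 1 min; less 30 min break → 10 h 31 min
Sat: 10:49–15:56 = 5 h 7 min; less 30 min break → 4 h 37 min
Sun: 06:28–11:52 = 5 h 24 min; less 30 min break → 4 h 54 min
Wed reg 6 h 34 min / OT 0 h 0 min; Thu reg 6 h 26 min / OT 0 h 0 min; Fri reg 8 h 0 min / OT 2 h 31 min; Sat reg 4 h 37 min / OT 0 h 0 min; Sun reg 4 h 54 min / OT 0 h 0 min.
Totals: regular 30 h 31 min, overtime 2 h 31 min.

Regular 30.52 hours, overtime 2.52 hours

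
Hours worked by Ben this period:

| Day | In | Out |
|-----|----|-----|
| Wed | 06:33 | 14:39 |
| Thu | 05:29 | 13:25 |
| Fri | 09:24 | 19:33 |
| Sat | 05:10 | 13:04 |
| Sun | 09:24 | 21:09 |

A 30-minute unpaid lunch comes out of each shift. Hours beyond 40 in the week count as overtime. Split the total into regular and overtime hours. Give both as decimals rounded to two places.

Regular 40.00 hours, overtime 3.33 hours

Wed: 06:33–14:39 = 8 h 6 min; less 30 min break → 7 h 36 min
Thu: 05:29–13:25 = 7 h 56 min; less 30 min break → 7 h 26 min
Fri: 09:24–19:33 = 10 h 9 min; less 30 min break → 9 h 39 min
Sat: 05:10–13:04 = 7 h 54 min; less 30 min break → 7 h 24 min
Sun: 09:24–21:09 = 11 h 45 min; less 30 min break → 11 h 15 min
Total worked: 43 h 20 min = 43.33 h.
Threshold 40 h → overtime 3 h 20 min, regular 40 h 0 min.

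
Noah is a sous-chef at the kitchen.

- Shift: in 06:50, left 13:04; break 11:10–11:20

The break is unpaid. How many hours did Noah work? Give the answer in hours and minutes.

6 h 4 min

Shift: 06:50–13:04 = 6 h 14 min; less 10 min break → 6 h 4 min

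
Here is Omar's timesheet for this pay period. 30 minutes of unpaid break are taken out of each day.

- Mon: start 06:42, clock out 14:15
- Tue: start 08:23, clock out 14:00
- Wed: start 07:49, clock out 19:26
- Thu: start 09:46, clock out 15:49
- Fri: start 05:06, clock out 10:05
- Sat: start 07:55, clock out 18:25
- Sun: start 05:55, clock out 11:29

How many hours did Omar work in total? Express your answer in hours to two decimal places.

Mon: 06:42–14:15 = 7 h 33 min; less 30 min break → 7 h 3 min
Tue: 08:23–14:00 = 5 h 37 min; less 30 min break → 5 h 7 min
Wed: 07:49–19:26 = 11 h 37 min; less 30 min break → 11 h 7 min
Thu: 09:46–15:49 = 6 h 3 min; less 30 min break → 5 h 33 min
Fri: 05:06–10:05 = 4 h 59 min; less 30 min break → 4 h 29 min
Sat: 07:55–18:25 = 10 h 30 min; less 30 min break → 10 h 0 min
Sun: 05:55–11:29 = 5 h 34 min; less 30 min break → 5 h 4 min
Total: 7 h 3 min + 5 h 7 min + 11 h 7 min + 5 h 33 min + 4 h 29 min + 10 h 0 min + 5 h 4 min = 48 h 23 min.

48.38 hours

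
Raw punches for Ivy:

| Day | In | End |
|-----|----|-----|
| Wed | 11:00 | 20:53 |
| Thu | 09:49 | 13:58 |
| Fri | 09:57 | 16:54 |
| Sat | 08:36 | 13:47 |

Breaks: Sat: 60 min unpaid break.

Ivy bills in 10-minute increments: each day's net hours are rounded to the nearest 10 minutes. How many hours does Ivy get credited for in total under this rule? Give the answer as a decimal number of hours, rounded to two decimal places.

Wed: 11:00–20:53 = 9 h 53 min → rounds to 9 h 50 min
Thu: 09:49–13:58 = 4 h 9 min → rounds to 4 h 10 min
Fri: 09:57–16:54 = 6 h 57 min → rounds to 7 h 0 min
Sat: 08:36–13:47 = 5 h 11 min − 60 min = 4 h 11 min → rounds to 4 h 10 min
Total credited: 25 h 10 min.

25.17 hours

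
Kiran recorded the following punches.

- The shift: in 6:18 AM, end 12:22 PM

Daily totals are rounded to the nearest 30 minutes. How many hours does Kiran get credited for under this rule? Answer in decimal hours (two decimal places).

The shift: 6:18 AM–12:22 PM = 6 h 4 min → rounds to 6 h 0 min

6.00 hours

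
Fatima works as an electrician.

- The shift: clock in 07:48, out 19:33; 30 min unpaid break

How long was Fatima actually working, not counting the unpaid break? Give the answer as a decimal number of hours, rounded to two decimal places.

The shift: 07:48–19:33 = 11 h 45 min; less 30 min break → 11 h 15 min

11.25 hours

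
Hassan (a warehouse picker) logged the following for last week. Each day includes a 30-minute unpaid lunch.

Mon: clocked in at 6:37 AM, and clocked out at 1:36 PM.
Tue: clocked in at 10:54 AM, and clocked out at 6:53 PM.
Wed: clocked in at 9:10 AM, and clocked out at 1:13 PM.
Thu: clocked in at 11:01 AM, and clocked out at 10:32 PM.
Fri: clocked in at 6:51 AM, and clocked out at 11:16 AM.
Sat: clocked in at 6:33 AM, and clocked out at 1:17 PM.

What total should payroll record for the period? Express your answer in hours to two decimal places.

Mon: 6:37 AM–1:36 PM = 6 h 59 min; less 30 min break → 6 h 29 min
Tue: 10:54 AM–6:53 PM = 7 h 59 min; less 30 min break → 7 h 29 min
Wed: 9:10 AM–1:13 PM = 4 h 3 min; less 30 min break → 3 h 33 min
Thu: 11:01 AM–10:32 PM = 11 h 31 min; less 30 min break → 11 h 1 min
Fri: 6:51 AM–11:16 AM = 4 h 25 min; less 30 min break → 3 h 55 min
Sat: 6:33 AM–1:17 PM = 6 h 44 min; less 30 min break → 6 h 14 min
Total: 6 h 29 min + 7 h 29 min + 3 h 33 min + 11 h 1 min + 3 h 55 min + 6 h 14 min = 38 h 41 min.

38.68 hours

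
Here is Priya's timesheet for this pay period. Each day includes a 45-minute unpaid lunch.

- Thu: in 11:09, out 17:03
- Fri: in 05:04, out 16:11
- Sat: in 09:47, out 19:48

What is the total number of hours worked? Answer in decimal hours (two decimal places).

Thu: 11:09–17:03 = 5 h 54 min; less 45 min break → 5 h 9 min
Fri: 05:04–16:11 = 11 h 7 min; less 45 min break → 10 h 22 min
Sat: 09:47–19:48 = 10 h 1 min; less 45 min break → 9 h 16 min
Total: 5 h 9 min + 10 h 22 min + 9 h 16 min = 24 h 47 min.

24.78 hours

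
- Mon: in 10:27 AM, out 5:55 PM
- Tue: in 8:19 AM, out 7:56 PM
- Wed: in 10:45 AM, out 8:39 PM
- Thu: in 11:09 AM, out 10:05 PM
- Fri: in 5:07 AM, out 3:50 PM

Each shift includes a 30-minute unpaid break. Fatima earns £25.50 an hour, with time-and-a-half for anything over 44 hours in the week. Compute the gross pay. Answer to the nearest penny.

£1280.10

Mon: 10:27 AM–5:55 PM = 7 h 28 min; less 30 min break → 6 h 58 min
Tue: 8:19 AM–7:56 PM = 11 h 37 min; less 30 min break → 11 h 7 min
Wed: 10:45 AM–8:39 PM = 9 h 54 min; less 30 min break → 9 h 24 min
Thu: 11:09 AM–10:05 PM = 10 h 56 min; less 30 min break → 10 h 26 min
Fri: 5:07 AM–3:50 PM = 10 h 43 min; less 30 min break → 10 h 13 min
Total worked: 48 h 8 min = 2888 min.
Regular 44 h 0 min = 2640 min at £25.50/h; overtime 4 h 8 min = 248 min at £38.25/h.
Pay = (2640 × £25.50 + 248 × £38.25) ÷ 60 = £1280.10.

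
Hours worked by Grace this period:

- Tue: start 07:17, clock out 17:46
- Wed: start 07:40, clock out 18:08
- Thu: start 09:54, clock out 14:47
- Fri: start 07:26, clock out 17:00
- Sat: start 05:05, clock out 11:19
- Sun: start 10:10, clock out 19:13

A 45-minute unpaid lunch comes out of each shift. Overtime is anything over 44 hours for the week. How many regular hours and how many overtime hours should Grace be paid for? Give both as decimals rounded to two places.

Regular 44.00 hours, overtime 2.18 hours

Tue: 07:17–17:46 = 10 h 29 min; less 45 min break → 9 h 44 min
Wed: 07:40–18:08 = 10 h 28 min; less 45 min break → 9 h 43 min
Thu: 09:54–14:47 = 4 h 53 min; less 45 min break → 4 h 8 min
Fri: 07:26–17:00 = 9 h 34 min; less 45 min break → 8 h 49 min
Sat: 05:05–11:19 = 6 h 14 min; less 45 min break → 5 h 29 min
Sun: 10:10–19:13 = 9 h 3 min; less 45 min break → 8 h 18 min
Total worked: 46 h 11 min = 46.18 h.
Threshold 44 h → overtime 2 h 11 min, regular 44 h 0 min.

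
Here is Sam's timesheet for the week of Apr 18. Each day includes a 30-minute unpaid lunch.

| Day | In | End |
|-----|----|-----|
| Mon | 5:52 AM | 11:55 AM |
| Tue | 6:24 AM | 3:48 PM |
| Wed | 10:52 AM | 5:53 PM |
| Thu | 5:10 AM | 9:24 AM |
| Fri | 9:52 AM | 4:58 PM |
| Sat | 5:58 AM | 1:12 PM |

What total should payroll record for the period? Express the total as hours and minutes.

Mon: 5:52 AM–11:55 AM = 6 h 3 min; less 30 min break → 5 h 33 min
Tue: 6:24 AM–3:48 PM = 9 h 24 min; less 30 min break → 8 h 54 min
Wed: 10:52 AM–5:53 PM = 7 h 1 min; less 30 min break → 6 h 31 min
Thu: 5:10 AM–9:24 AM = 4 h 14 min; less 30 min break → 3 h 44 min
Fri: 9:52 AM–4:58 PM = 7 h 6 min; less 30 min break → 6 h 36 min
Sat: 5:58 AM–1:12 PM = 7 h 14 min; less 30 min break → 6 h 44 min
Total: 5 h 33 min + 8 h 54 min + 6 h 31 min + 3 h 44 min + 6 h 36 min + 6 h 44 min = 38 h 2 min.

38 h 2 min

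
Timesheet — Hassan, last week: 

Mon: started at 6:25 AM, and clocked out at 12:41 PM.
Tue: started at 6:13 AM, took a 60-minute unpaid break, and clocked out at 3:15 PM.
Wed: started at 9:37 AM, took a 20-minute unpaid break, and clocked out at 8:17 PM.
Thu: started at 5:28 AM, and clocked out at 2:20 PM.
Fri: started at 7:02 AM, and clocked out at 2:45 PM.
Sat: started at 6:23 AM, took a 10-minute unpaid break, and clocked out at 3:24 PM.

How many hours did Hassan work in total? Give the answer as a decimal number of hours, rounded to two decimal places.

50.07 hours

Mon: 6:25 AM–12:41 PM = 6 h 16 min
Tue: 6:13 AM–3:15 PM = 9 h 2 min; less 60 min break → 8 h 2 min
Wed: 9:37 AM–8:17 PM = 10 h 40 min; less 20 min break → 10 h 20 min
Thu: 5:28 AM–2:20 PM = 8 h 52 min
Fri: 7:02 AM–2:45 PM = 7 h 43 min
Sat: 6:23 AM–3:24 PM = 9 h 1 min; less 10 min break → 8 h 51 min
Total: 6 h 16 min + 8 h 2 min + 10 h 20 min + 8 h 52 min + 7 h 43 min + 8 h 51 min = 50 h 4 min.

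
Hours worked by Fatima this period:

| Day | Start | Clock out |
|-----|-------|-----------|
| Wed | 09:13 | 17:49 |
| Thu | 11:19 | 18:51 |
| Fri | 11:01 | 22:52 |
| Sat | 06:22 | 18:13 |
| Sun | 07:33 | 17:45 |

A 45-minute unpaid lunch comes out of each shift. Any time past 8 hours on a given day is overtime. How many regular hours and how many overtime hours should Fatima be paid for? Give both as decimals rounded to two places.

Wed: 09:13–17:49 = 8 h 36 min; less 45 min break → 7 h 51 min
Thu: 11:19–18:51 = 7 h 32 min; less 45 min break → 6 h 47 min
Fri: 11:01–22:52 = 11 h 51 min; less 45 min break → 11 h 6 min
Sat: 06:22–18:13 = 11 h 51 min; less 45 min break → 11 h 6 min
Sun: 07:33–17:45 = 10 h 12 min; less 45 min break → 9 h 27 min
Wed reg 7 h 51 min / OT 0 h 0 min; Thu reg 6 h 47 min / OT 0 h 0 min; Fri reg 8 h 0 min / OT 3 h 6 min; Sat reg 8 h 0 min / OT 3 h 6 min; Sun reg 8 h 0 min / OT 1 h 27 min.
Totals: regular 38 h 38 min, overtime 7 h 39 min.

Regular 38.63 hours, overtime 7.65 hours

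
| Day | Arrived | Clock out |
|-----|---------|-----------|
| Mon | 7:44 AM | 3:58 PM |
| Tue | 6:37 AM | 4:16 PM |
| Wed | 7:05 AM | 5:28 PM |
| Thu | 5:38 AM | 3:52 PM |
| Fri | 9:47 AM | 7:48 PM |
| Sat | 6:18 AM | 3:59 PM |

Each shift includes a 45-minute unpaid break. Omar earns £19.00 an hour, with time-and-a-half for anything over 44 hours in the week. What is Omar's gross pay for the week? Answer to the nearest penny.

Mon: 7:44 AM–3:58 PM = 8 h 14 min; less 45 min break → 7 h 29 min
Tue: 6:37 AM–4:16 PM = 9 h 39 min; less 45 min break → 8 h 54 min
Wed: 7:05 AM–5:28 PM = 10 h 23 min; less 45 min break → 9 h 38 min
Thu: 5:38 AM–3:52 PM = 10 h 14 min; less 45 min break → 9 h 29 min
Fri: 9:47 AM–7:48 PM = 10 h 1 min; less 45 min break → 9 h 16 min
Sat: 6:18 AM–3:59 PM = 9 h 41 min; less 45 min break → 8 h 56 min
Total worked: 53 h 42 min = 3222 min.
Regular 44 h 0 min = 2640 min at £19.00/h; overtime 9 h 42 min = 582 min at £28.50/h.
Pay = (2640 × £19.00 + 582 × £28.50) ÷ 60 = £1112.45.

£1112.45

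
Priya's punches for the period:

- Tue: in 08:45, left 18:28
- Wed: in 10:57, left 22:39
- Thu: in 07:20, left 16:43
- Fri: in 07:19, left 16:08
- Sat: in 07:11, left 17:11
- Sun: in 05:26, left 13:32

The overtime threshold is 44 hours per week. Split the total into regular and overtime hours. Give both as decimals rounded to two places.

Regular 44.00 hours, overtime 13.72 hours

Tue: 08:45–18:28 = 9 h 43 min
Wed: 10:57–22:39 = 11 h 42 min
Thu: 07:20–16:43 = 9 h 23 min
Fri: 07:19–16:08 = 8 h 49 min
Sat: 07:11–17:11 = 10 h 0 min
Sun: 05:26–13:32 = 8 h 6 min
Total worked: 57 h 43 min = 57.72 h.
Threshold 44 h → overtime 13 h 43 min, regular 44 h 0 min.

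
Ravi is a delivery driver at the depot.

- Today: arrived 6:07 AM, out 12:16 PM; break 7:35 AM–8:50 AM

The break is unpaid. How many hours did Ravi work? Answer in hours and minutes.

Today: 6:07 AM–12:16 PM = 6 h 9 min; less 75 min break → 4 h 54 min

4 h 54 min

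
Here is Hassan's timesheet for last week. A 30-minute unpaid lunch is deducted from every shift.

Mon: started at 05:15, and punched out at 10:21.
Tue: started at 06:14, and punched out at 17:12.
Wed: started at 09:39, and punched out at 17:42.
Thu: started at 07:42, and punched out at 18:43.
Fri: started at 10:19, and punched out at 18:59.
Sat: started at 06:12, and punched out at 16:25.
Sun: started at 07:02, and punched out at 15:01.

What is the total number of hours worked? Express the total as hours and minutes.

Mon: 05:15–10:21 = 5 h 6 min; less 30 min break → 4 h 36 min
Tue: 06:14–17:12 = 10 h 58 min; less 30 min break → 10 h 28 min
Wed: 09:39–17:42 = 8 h 3 min; less 30 min break → 7 h 33 min
Thu: 07:42–18:43 = 11 h 1 min; less 30 min break → 10 h 31 min
Fri: 10:19–18:59 = 8 h 40 min; less 30 min break → 8 h 10 min
Sat: 06:12–16:25 = 10 h 13 min; less 30 min break → 9 h 43 min
Sun: 07:02–15:01 = 7 h 59 min; less 30 min break → 7 h 29 min
Total: 4 h 36 min + 10 h 28 min + 7 h 33 min + 10 h 31 min + 8 h 10 min + 9 h 43 min + 7 h 29 min = 58 h 30 min.

58 h 30 min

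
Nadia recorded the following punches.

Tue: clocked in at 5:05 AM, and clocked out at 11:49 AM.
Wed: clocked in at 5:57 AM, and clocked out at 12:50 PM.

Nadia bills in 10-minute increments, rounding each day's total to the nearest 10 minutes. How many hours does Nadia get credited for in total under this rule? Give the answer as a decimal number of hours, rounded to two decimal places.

Tue: 5:05 AM–11:49 AM = 6 h 44 min → rounds to 6 h 40 min
Wed: 5:57 AM–12:50 PM = 6 h 53 min → rounds to 6 h 50 min
Total credited: 13 h 30 min.

13.50 hours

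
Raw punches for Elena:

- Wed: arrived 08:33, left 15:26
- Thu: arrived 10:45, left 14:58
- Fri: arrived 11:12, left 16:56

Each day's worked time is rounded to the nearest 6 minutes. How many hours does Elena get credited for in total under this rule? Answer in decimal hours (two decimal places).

Wed: 08:33–15:26 = 6 h 53 min → rounds to 6 h 54 min
Thu: 10:45–14:58 = 4 h 13 min → rounds to 4 h 12 min
Fri: 11:12–16:56 = 5 h 44 min → rounds to 5 h 42 min
Total credited: 16 h 48 min.

16.80 hours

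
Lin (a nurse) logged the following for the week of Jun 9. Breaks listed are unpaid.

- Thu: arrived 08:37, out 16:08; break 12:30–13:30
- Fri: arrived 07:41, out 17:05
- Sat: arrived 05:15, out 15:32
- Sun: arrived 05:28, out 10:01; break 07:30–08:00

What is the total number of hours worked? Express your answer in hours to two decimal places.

Thu: 08:37–16:08 = 7 h 31 min; less 60 min break → 6 h 31 min
Fri: 07:41–17:05 = 9 h 24 min
Sat: 05:15–15:32 = 10 h 17 min
Sun: 05:28–10:01 = 4 h 33 min; less 30 min break → 4 h 3 min
Total: 6 h 31 min + 9 h 24 min + 10 h 17 min + 4 h 3 min = 30 h 15 min.

30.25 hours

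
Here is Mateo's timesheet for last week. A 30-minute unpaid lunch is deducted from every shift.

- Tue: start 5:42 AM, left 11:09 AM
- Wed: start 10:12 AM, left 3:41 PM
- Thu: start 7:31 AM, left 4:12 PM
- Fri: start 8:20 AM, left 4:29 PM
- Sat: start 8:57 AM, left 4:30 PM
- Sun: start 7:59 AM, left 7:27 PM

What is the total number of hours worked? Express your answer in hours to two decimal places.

Tue: 5:42 AM–11:09 AM = 5 h 27 min; less 30 min break → 4 h 57 min
Wed: 10:12 AM–3:41 PM = 5 h 29 min; less 30 min break → 4 h 59 min
Thu: 7:31 AM–4:12 PM = 8 h 41 min; less 30 min break → 8 h 11 min
Fri: 8:20 AM–4:29 PM = 8 h 9 min; less 30 min break → 7 h 39 min
Sat: 8:57 AM–4:30 PM = 7 h 33 min; less 30 min break → 7 h 3 min
Sun: 7:59 AM–7:27 PM = 11 h 28 min; less 30 min break → 10 h 58 min
Total: 4 h 57 min + 4 h 59 min + 8 h 11 min + 7 h 39 min + 7 h 3 min + 10 h 58 min = 43 h 47 min.

43.78 hours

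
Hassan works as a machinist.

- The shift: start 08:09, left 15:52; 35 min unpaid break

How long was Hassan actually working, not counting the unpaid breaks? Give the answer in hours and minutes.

The shift: 08:09–15:52 = 7 h 43 min; less 35 min break → 7 h 8 min

7 h 8 min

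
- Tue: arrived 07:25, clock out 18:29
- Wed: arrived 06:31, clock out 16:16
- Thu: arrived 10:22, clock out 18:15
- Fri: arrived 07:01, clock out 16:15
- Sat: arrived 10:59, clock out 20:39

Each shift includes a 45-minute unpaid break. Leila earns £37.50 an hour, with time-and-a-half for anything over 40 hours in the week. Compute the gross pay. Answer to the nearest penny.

£1716.56

Tue: 07:25–18:29 = 11 h 4 min; less 45 min break → 10 h 19 min
Wed: 06:31–16:16 = 9 h 45 min; less 45 min break → 9 h 0 min
Thu: 10:22–18:15 = 7 h 53 min; less 45 min break → 7 h 8 min
Fri: 07:01–16:15 = 9 h 14 min; less 45 min break → 8 h 29 min
Sat: 10:59–20:39 = 9 h 40 min; less 45 min break → 8 h 55 min
Total worked: 43 h 51 min = 2631 min.
Regular 40 h 0 min = 2400 min at £37.50/h; overtime 3 h 51 min = 231 min at £56.25/h.
Pay = (2400 × £37.50 + 231 × £56.25) ÷ 60 = £1716.56.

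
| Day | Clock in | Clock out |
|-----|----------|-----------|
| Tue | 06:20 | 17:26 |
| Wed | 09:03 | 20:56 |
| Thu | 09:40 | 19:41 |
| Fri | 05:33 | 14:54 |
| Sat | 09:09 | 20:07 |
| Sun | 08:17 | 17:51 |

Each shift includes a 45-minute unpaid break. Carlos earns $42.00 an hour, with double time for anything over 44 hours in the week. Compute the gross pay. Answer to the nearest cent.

Tue: 06:20–17:26 = 11 h 6 min; less 45 min break → 10 h 21 min
Wed: 09:03–20:56 = 11 h 53 min; less 45 min break → 11 h 8 min
Thu: 09:40–19:41 = 10 h 1 min; less 45 min break → 9 h 16 min
Fri: 05:33–14:54 = 9 h 21 min; less 45 min break → 8 h 36 min
Sat: 09:09–20:07 = 10 h 58 min; less 45 min break → 10 h 13 min
Sun: 08:17–17:51 = 9 h 34 min; less 45 min break → 8 h 49 min
Total worked: 58 h 23 min = 3503 min.
Regular 44 h 0 min = 2640 min at $42.00/h; overtime 14 h 23 min = 863 min at $84.00/h.
Pay = (2640 × $42.00 + 863 × $84.00) ÷ 60 = $3056.20.

$3056.20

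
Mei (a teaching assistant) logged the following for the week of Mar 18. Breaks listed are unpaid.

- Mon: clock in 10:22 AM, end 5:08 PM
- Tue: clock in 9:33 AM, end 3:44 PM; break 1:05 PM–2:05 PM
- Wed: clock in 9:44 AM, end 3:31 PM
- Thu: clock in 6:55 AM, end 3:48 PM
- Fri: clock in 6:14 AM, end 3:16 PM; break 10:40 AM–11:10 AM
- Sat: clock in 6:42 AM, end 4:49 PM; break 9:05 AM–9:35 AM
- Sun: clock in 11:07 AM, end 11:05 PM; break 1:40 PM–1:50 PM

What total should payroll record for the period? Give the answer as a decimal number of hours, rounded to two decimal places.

Mon: 10:22 AM–5:08 PM = 6 h 46 min
Tue: 9:33 AM–3:44 PM = 6 h 11 min; less 60 min break → 5 h 11 min
Wed: 9:44 AM–3:31 PM = 5 h 47 min
Thu: 6:55 AM–3:48 PM = 8 h 53 min
Fri: 6:14 AM–3:16 PM = 9 h 2 min; less 30 min break → 8 h 32 min
Sat: 6:42 AM–4:49 PM = 10 h 7 min; less 30 min break → 9 h 37 min
Sun: 11:07 AM–11:05 PM = 11 h 58 min; less 10 min break → 11 h 48 min
Total: 6 h 46 min + 5 h 11 min + 5 h 47 min + 8 h 53 min + 8 h 32 min + 9 h 37 min + 11 h 48 min = 56 h 34 min.

56.57 hours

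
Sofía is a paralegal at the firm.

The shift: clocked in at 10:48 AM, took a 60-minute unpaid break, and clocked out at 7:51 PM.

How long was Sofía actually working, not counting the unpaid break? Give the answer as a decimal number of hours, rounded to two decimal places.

The shift: 10:48 AM–7:51 PM = 9 h 3 min; less 60 min break → 8 h 3 min

8.05 hours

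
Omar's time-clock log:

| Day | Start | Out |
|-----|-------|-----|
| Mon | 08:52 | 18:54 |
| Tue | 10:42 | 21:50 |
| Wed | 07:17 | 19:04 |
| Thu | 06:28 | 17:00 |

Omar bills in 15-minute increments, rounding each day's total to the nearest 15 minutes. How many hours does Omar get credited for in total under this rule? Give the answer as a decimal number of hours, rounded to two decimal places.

Mon: 08:52–18:54 = 10 h 2 min → rounds to 10 h 0 min
Tue: 10:42–21:50 = 11 h 8 min → rounds to 11 h 15 min
Wed: 07:17–19:04 = 11 h 47 min → rounds to 11 h 45 min
Thu: 06:28–17:00 = 10 h 32 min → rounds to 10 h 30 min
Total credited: 43 h 30 min.

43.50 hours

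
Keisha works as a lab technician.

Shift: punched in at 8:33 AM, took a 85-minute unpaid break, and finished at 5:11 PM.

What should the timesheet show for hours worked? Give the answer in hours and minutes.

7 h 13 min

Shift: 8:33 AM–5:11 PM = 8 h 38 min; less 85 min break → 7 h 13 min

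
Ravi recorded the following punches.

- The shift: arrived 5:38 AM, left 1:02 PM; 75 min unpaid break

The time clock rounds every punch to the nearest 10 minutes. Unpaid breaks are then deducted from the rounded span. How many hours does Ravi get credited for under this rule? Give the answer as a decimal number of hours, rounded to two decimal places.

The shift: in 5:38 AM→5:40 AM, out 1:02 PM→1:00 PM; 7 h 20 min − 75 min = 6 h 5 min

6.08 hours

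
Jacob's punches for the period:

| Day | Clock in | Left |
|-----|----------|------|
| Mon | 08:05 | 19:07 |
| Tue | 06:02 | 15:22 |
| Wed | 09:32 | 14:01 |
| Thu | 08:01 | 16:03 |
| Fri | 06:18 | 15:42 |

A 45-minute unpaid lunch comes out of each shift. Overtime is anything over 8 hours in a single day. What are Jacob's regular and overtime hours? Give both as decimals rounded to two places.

Regular 35.02 hours, overtime 3.52 hours

Mon: 08:05–19:07 = 11 h 2 min; less 45 min break → 10 h 17 min
Tue: 06:02–15:22 = 9 h 20 min; less 45 min break → 8 h 35 min
Wed: 09:32–14:01 = 4 h 29 min; less 45 min break → 3 h 44 min
Thu: 08:01–16:03 = 8 h 2 min; less 45 min break → 7 h 17 min
Fri: 06:18–15:42 = 9 h 24 min; less 45 min break → 8 h 39 min
Mon reg 8 h 0 min / OT 2 h 17 min; Tue reg 8 h 0 min / OT 0 h 35 min; Wed reg 3 h 44 min / OT 0 h 0 min; Thu reg 7 h 17 min / OT 0 h 0 min; Fri reg 8 h 0 min / OT 0 h 39 min.
Totals: regular 35 h 1 min, overtime 3 h 31 min.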